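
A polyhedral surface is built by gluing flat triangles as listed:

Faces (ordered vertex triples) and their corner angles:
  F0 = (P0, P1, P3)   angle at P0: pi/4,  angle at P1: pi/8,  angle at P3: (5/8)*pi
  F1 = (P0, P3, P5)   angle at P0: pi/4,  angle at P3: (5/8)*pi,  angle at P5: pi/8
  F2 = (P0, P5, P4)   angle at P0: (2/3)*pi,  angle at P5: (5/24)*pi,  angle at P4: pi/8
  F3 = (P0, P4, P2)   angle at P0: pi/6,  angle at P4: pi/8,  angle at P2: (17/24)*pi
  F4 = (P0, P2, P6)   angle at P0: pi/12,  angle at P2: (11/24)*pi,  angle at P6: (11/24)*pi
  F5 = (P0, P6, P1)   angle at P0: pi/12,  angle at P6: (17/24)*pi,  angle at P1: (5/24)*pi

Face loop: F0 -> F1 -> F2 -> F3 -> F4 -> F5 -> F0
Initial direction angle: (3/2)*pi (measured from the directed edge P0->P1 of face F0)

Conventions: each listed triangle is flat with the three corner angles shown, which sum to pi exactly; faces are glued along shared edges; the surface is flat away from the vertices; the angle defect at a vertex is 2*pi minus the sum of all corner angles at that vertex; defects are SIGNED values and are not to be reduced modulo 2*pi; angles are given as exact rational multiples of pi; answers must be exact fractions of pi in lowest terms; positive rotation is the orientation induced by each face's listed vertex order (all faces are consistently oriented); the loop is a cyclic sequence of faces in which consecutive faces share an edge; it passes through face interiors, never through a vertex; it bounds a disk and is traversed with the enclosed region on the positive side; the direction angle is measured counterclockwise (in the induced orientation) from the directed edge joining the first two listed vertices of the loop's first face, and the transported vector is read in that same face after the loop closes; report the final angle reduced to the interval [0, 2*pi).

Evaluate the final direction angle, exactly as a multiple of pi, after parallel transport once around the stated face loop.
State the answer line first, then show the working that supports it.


Answer: final direction angle = 0

enclosed vertex P0: corner angles sum to (3/2)*pi, defect = 2*pi - (3/2)*pi = pi/2
the final direction is the initial angle plus the enclosed defects, taken mod 2*pi in the induced orientation
final angle = (3/2)*pi + pi/2 = 0 (mod 2*pi)


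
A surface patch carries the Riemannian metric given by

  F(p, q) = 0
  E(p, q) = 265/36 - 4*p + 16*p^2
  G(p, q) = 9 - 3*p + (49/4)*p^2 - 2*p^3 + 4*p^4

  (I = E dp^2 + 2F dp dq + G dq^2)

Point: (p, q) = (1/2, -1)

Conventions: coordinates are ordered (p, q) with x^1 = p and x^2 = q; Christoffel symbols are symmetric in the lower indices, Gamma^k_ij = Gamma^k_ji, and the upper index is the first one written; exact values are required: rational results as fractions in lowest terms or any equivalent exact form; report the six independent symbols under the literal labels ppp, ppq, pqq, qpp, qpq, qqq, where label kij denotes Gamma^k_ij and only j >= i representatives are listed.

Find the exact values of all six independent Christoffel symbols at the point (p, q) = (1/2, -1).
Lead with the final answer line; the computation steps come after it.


Answer: Gamma_ppp = 216/337, Gamma_ppq = 0, Gamma_pqq = -351/674, Gamma_qpp = 0, Gamma_qpq = 6/13, Gamma_qqq = 0

E = 337/36, F = 0, G = 169/16 at the point
E_p = 12, E_q = 0, F_p = 0, F_q = 0, G_p = 39/4, G_q = 0
EG - F^2 = 56953/576;  g^inv = (576/56953) * [[169/16, 0], [0, 337/36]]
first-kind symbols [ij,l] = (1/2)(d_i g_jl + d_j g_il - d_l g_ij): [pp,p] = E_p/2 = 6, [pp,q] = F_p - E_q/2 = 0, [pq,p] = E_q/2 = 0, [pq,q] = G_p/2 = 39/8, [qq,p] = F_q - G_p/2 = -39/8, [qq,q] = G_q/2 = 0
Gamma^p_ij = (G*[ij,p] - F*[ij,q])/(EG - F^2), Gamma^q_ij = (E*[ij,q] - F*[ij,p])/(EG - F^2)


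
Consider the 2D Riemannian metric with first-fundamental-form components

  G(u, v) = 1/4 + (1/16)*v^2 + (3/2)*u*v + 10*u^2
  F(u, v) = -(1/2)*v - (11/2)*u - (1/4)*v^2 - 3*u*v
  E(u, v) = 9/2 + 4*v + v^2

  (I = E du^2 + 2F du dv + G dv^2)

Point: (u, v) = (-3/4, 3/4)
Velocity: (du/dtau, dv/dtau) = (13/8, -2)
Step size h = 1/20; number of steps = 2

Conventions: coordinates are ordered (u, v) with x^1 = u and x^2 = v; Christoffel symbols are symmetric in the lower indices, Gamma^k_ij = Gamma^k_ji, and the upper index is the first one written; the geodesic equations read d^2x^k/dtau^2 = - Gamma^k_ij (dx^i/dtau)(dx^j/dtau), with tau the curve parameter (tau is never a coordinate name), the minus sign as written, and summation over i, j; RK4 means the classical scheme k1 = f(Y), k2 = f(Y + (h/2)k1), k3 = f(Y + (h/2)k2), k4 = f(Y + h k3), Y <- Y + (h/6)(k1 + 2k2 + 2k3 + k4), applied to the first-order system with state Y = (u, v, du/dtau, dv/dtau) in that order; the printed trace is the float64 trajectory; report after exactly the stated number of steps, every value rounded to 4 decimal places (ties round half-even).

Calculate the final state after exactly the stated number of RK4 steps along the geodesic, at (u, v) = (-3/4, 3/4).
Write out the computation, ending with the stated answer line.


f(Y) = (du/dtau, dv/dtau, -Gamma^u_ij Y'^i Y'^j, -Gamma^v_ij Y'^i Y'^j) with the Gammas evaluated at the stage position; h = 0.050000; intermediate values shown to 6 dp
step 0: u = -0.7500, v = 0.7500, du/dtau = 1.6250, dv/dtau = -2.0000
step 1:
  k1: at (u, v) = (-0.750000, 0.750000), (du/dtau, dv/dtau) = (1.625000, -2.000000); Gamma_uuu = 4.348145, Gamma_uuv = 3.962132, Gamma_uvv = 3.506031, Gamma_vuu = -6.618415, Gamma_vuv = -5.511681, Gamma_vvv = -3.767293; k1 = (1.625000, -2.000000, 0.247910, -3.280005)
  k2: at (u, v) = (-0.709375, 0.700000), (du/dtau, dv/dtau) = (1.631198, -2.082000); Gamma_uuu = 4.448067, Gamma_uuv = 3.919554, Gamma_uvv = 3.357843, Gamma_vuu = -7.044563, Gamma_vuv = -5.658617, Gamma_vvv = -3.722637; k2 = (1.631198, -2.082000, 0.232047, -3.554249)
  k3: at (u, v) = (-0.709220, 0.697950), (du/dtau, dv/dtau) = (1.630801, -2.088856); Gamma_uuu = 4.446350, Gamma_uuv = 3.921163, Gamma_uvv = 3.361855, Gamma_vuu = -7.037274, Gamma_vuv = -5.657129, Gamma_vvv = -3.724192; k3 = (1.630801, -2.088856, 0.220980, -3.576561)
  k4: at (u, v) = (-0.668460, 0.645557), (du/dtau, dv/dtau) = (1.636049, -2.178828); Gamma_uuu = 4.547404, Gamma_uuv = 3.872442, Gamma_uvv = 3.210333, Gamma_vuu = -7.504340, Gamma_vuv = -5.808295, Gamma_vvv = -3.673108; k4 = (1.636049, -2.178828, 0.195726, -3.885451)
  Y <- Y + (h/6)(k1 + 2k2 + 2k3 + k4): u = -0.6685, v = 0.6457, du/dtau = 1.6362, dv/dtau = -2.1786
step 2:
  k1: at (u, v) = (-0.668458, 0.645662), (du/dtau, dv/dtau) = (1.636247, -2.178559); Gamma_uuu = 4.547536, Gamma_uuv = 3.872333, Gamma_uvv = 3.210063, Gamma_vuu = -7.504932, Gamma_vuv = -5.808426, Gamma_vvv = -3.673002; k1 = (1.636247, -2.178559, 0.196628, -3.884644)
  k2: at (u, v) = (-0.627552, 0.591198), (du/dtau, dv/dtau) = (1.641163, -2.275675); Gamma_uuu = 4.649401, Gamma_uuv = 3.815799, Gamma_uvv = 3.053711, Gamma_vuu = -8.021422, Gamma_vuv = -5.963572, Gamma_vvv = -3.613763; k2 = (1.641163, -2.275675, 0.165124, -4.225340)
  k3: at (u, v) = (-0.627429, 0.588770), (du/dtau, dv/dtau) = (1.640376, -2.284192); Gamma_uuu = 4.646955, Gamma_uuv = 3.817927, Gamma_uvv = 3.058669, Gamma_vuu = -8.009995, Gamma_vuv = -5.961380, Gamma_vvv = -3.615830; k3 = (1.640376, -2.284192, 0.148149, -4.254518)
  k4: at (u, v) = (-0.586439, 0.531453), (du/dtau, dv/dtau) = (1.643655, -2.391285); Gamma_uuu = 4.747123, Gamma_uuv = 3.753056, Gamma_uvv = 2.898922, Gamma_vuu = -8.575759, Gamma_vuv = -6.117981, Gamma_vvv = -3.547811; k4 = (1.643655, -2.391285, 0.100799, -4.637268)
  Y <- Y + (h/6)(k1 + 2k2 + 2k3 + k4): u = -0.5864, v = 0.5316, du/dtau = 1.6439, dv/dtau = -2.3909

Answer: u = -0.5864, v = 0.5316, du/dtau = 1.6439, dv/dtau = -2.3909


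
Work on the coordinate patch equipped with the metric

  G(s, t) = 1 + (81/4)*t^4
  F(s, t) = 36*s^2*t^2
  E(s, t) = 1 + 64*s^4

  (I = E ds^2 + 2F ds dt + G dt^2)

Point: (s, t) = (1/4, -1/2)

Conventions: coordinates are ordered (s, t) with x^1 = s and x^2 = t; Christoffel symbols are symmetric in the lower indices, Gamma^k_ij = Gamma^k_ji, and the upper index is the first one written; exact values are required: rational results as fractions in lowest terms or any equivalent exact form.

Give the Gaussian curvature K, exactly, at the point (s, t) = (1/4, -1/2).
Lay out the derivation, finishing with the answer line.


E = 5/4, F = 9/16, G = 145/64, EG - F^2 = 161/64 at the point
E_s = 4, E_t = 0, F_s = 9/2, F_t = -9/4, G_s = 0, G_t = -81/8
E_tt = 0, F_st = -18, G_ss = 0
Compute both Brioschi determinants and normalise by (EG - F^2)^2.
M1 = [[-E_tt/2 + F_st - G_ss/2, E_s/2, F_s - E_t/2], [F_t - G_s/2, E, F], [G_t/2, F, G]] = [[-18, 2, 9/2], [-9/4, 5/4, 9/16], [-81/16, 9/16, 145/64]]; det M1 = -18
M2 = [[0, E_t/2, G_s/2], [E_t/2, E, F], [G_s/2, F, G]] = [[0, 0, 0], [0, 5/4, 9/16], [0, 9/16, 145/64]]; det M2 = 0
det M1 - det M2 = -18; K = -18 / (161/64)^2 = -73728/25921

Answer: K = -73728/25921


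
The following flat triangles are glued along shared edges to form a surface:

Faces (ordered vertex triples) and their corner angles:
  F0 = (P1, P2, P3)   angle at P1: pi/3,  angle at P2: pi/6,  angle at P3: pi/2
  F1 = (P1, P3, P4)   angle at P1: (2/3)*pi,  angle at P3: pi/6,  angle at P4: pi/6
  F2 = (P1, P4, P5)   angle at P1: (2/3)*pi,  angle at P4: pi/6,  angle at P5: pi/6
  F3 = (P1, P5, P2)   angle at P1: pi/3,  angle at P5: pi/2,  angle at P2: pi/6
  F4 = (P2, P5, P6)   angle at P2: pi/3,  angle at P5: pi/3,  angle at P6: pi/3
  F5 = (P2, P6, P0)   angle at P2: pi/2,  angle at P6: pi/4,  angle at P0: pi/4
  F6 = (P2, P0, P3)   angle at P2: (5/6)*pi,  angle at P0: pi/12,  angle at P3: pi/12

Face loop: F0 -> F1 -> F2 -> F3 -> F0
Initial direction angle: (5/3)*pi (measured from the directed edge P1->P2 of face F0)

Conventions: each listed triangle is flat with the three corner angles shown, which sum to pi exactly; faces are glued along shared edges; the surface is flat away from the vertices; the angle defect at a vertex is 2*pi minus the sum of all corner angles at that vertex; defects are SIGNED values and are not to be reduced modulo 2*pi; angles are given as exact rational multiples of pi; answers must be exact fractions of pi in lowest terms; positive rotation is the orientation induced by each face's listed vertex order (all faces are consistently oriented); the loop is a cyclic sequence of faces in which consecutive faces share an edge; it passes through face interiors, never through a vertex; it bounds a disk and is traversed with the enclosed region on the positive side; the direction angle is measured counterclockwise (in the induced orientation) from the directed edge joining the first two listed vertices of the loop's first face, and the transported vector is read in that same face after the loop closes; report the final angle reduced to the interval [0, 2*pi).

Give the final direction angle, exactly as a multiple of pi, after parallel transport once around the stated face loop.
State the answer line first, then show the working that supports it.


Answer: final direction angle = (5/3)*pi

enclosed vertex P1: corner angles sum to 2*pi, defect = 2*pi - 2*pi = 0
holonomy = initial angle + sum of enclosed defects (mod 2*pi), positive in the induced orientation
final angle = (5/3)*pi + 0 = (5/3)*pi (mod 2*pi)


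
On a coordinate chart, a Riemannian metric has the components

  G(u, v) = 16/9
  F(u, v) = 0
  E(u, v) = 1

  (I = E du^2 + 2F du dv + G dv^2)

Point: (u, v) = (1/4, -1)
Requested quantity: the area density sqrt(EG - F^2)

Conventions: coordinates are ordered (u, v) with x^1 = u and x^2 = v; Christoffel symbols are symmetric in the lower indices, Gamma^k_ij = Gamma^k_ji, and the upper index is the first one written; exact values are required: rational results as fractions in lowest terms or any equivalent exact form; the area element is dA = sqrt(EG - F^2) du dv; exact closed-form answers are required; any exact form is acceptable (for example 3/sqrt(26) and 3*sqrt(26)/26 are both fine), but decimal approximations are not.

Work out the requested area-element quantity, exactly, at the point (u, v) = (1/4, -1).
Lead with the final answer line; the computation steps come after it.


Answer: sqrt(EG - F^2) = 4/3

E = 1, F = 0, G = 16/9; EG - F^2 = 16/9


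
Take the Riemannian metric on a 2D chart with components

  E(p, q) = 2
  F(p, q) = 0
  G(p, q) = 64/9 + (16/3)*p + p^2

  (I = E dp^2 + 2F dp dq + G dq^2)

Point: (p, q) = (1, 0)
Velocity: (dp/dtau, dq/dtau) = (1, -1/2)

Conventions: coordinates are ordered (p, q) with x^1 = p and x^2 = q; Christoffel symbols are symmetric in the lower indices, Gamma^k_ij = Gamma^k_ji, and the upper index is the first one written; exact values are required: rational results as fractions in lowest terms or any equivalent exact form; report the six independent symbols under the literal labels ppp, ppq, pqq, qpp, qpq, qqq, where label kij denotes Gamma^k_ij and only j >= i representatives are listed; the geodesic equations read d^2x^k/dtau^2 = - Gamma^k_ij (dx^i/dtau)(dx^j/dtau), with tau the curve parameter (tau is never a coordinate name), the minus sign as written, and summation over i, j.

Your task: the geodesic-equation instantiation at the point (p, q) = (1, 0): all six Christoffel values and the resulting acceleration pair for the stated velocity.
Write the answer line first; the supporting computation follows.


Answer: Gamma_ppp = 0, Gamma_ppq = 0, Gamma_pqq = -11/6, Gamma_qpp = 0, Gamma_qpq = 3/11, Gamma_qqq = 0; accelerations (d^2p/dtau^2, d^2q/dtau^2) = (11/24, 3/11)

E = 2, F = 0, G = 121/9 at the point
E_p = 0, E_q = 0, F_p = 0, F_q = 0, G_p = 22/3, G_q = 0
EG - F^2 = 242/9;  g^inv = (9/242) * [[121/9, 0], [0, 2]]
first-kind symbols [ij,l] = (1/2)(d_i g_jl + d_j g_il - d_l g_ij): [pp,p] = E_p/2 = 0, [pp,q] = F_p - E_q/2 = 0, [pq,p] = E_q/2 = 0, [pq,q] = G_p/2 = 11/3, [qq,p] = F_q - G_p/2 = -11/3, [qq,q] = G_q/2 = 0
Gamma^p_ij = (G*[ij,p] - F*[ij,q])/(EG - F^2), Gamma^q_ij = (E*[ij,q] - F*[ij,p])/(EG - F^2)
Gamma_ppp = 0, Gamma_ppq = 0, Gamma_pqq = -11/6, Gamma_qpp = 0, Gamma_qpq = 3/11, Gamma_qqq = 0
d^2p/dtau^2 = -(Gamma_ppp*(1)^2 + 2*Gamma_ppq*(1)*(-1/2) + Gamma_pqq*(-1/2)^2) = 11/24
d^2q/dtau^2 = -(Gamma_qpp*(1)^2 + 2*Gamma_qpq*(1)*(-1/2) + Gamma_qqq*(-1/2)^2) = 3/11


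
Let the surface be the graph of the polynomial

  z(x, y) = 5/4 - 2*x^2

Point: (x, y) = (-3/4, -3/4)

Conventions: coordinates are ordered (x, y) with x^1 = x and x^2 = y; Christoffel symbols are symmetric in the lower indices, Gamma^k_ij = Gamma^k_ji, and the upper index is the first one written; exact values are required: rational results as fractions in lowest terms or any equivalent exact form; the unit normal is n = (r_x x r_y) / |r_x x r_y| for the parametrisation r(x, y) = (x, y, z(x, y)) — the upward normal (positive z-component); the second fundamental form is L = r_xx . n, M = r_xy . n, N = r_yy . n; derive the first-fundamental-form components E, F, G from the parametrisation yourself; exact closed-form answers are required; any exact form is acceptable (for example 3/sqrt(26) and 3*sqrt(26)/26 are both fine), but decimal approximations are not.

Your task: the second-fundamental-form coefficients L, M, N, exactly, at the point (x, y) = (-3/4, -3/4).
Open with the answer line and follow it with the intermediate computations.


Answer: L = -2*sqrt(10)/5, M = 0, N = 0

z_x = 3, z_y = 0, z_xx = -4, z_xy = 0, z_yy = 0
E = 10, F = 0, G = 1; answer radicand W^2 = 10
unnormalised second-form numerators: l = -4, m = 0, n = 0; L = l/sqrt(10), and similarly M = m/sqrt(W^2), N = n/sqrt(W^2)


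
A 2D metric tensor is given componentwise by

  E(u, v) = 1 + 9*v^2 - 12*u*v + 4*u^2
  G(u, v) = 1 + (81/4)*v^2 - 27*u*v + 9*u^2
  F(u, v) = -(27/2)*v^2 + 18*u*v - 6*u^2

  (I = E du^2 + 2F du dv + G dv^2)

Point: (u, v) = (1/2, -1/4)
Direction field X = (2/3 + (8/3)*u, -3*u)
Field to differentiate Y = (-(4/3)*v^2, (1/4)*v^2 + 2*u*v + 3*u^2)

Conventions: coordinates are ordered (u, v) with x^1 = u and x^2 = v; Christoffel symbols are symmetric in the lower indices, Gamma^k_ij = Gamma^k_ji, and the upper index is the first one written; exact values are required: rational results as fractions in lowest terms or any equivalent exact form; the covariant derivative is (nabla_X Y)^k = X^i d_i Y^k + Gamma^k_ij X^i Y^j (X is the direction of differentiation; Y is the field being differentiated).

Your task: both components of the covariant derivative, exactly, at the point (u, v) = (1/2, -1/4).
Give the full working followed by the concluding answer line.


E = 65/16, F = -147/32, G = 505/64 at the point
E_u = 7, E_v = -21/2, F_u = -21/2, F_v = 63/4, G_u = 63/4, G_v = -189/8
EG - F^2 = 701/64;  g^inv = (64/701) * [[505/64, 147/32], [147/32, 65/16]]
first-kind symbols [ij,l] = (1/2)(d_i g_jl + d_j g_il - d_l g_ij): [uu,u] = E_u/2 = 7/2, [uu,v] = F_u - E_v/2 = -21/4, [uv,u] = E_v/2 = -21/4, [uv,v] = G_u/2 = 63/8, [vv,u] = F_v - G_u/2 = 63/8, [vv,v] = G_v/2 = -189/16
Gamma^u_ij = (G*[ij,u] - F*[ij,v])/(EG - F^2), Gamma^v_ij = (E*[ij,v] - F*[ij,u])/(EG - F^2)
Gamma_uuu = 224/701, Gamma_uuv = -336/701, Gamma_uvv = 504/701, Gamma_vuu = -336/701, Gamma_vuv = 504/701, Gamma_vvv = -756/701
X = (2, -3/2), Y = (-1/12, 33/64) at the point

Answer: (nabla_X Y)^u = -72799/33648, (nabla_X Y)^v = 121869/22432


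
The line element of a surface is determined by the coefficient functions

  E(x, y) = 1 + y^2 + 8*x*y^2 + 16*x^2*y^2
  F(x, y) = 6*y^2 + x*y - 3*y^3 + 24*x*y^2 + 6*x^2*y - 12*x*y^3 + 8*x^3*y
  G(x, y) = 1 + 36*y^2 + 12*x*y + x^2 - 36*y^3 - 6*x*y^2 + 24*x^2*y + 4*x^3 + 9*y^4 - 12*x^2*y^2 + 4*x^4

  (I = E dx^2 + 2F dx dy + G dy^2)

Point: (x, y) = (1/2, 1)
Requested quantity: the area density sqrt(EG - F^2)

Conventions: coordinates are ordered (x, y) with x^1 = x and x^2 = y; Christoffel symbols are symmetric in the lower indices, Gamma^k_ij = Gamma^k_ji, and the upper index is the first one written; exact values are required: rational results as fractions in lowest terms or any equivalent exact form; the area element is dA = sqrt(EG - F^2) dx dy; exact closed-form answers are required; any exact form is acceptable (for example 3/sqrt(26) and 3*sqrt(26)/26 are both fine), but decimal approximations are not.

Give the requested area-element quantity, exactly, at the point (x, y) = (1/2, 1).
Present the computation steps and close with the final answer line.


E = 10, F = 12, G = 17; EG - F^2 = 26

Answer: sqrt(EG - F^2) = sqrt(26)


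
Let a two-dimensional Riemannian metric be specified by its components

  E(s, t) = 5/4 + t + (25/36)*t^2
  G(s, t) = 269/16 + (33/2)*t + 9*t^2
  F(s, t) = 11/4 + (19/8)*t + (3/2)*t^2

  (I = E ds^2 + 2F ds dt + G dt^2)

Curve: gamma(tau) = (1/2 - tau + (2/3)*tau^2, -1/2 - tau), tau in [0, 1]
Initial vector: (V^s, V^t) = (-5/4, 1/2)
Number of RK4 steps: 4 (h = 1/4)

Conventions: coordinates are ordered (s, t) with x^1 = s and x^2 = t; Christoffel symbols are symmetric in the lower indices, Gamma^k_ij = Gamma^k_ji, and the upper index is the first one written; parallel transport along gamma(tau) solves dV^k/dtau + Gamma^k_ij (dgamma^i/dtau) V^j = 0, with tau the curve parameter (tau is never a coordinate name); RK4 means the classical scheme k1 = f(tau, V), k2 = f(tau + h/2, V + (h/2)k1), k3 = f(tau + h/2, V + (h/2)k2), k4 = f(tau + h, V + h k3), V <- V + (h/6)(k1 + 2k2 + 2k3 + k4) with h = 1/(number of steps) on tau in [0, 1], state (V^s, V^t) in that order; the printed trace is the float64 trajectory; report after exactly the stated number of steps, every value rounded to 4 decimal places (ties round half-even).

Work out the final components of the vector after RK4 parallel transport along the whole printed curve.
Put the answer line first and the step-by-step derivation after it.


Answer: V^s = -1.2363, V^t = 0.4654

gamma'(tau) = (-1 + (4/3)*tau, -1); f(tau, V)^k = -Gamma^k_ij(gamma(tau)) gamma'^i(tau) V^j; h = 1/4; intermediate values shown to 6 dp
curve data and Christoffel symbols at the stage parameters:
  tau = 0.000000: gamma = (0.500000, -0.500000), gamma' = (-1.000000, -1.000000); Gamma_sss = 0.047493, Gamma_sst = 0.265042, Gamma_stt = 0.352228, Gamma_tss = -0.022640, Gamma_tst = -0.047493, Gamma_ttt = 0.283705
  tau = 0.125000: gamma = (0.385417, -0.625000), gamma' = (-0.833333, -1.000000); Gamma_sss = 0.022016, Gamma_sst = 0.119089, Gamma_stt = 0.026577, Gamma_tss = -0.010657, Gamma_tst = -0.022016, Gamma_ttt = 0.257177
  tau = 0.250000: gamma = (0.291667, -0.750000), gamma' = (-0.666667, -1.000000); Gamma_sss = -0.007296, Gamma_sst = -0.038239, Gamma_stt = -0.295849, Gamma_tss = 0.003585, Gamma_tst = 0.007296, Gamma_ttt = 0.214340
  tau = 0.375000: gamma = (0.218750, -0.875000), gamma' = (-0.500000, -1.000000); Gamma_sss = -0.038514, Gamma_sst = -0.196039, Gamma_stt = -0.589494, Gamma_tss = 0.019183, Gamma_tst = 0.038514, Gamma_ttt = 0.156283
  tau = 0.500000: gamma = (0.166667, -1.000000), gamma' = (-0.333333, -1.000000); Gamma_sss = -0.069056, Gamma_sst = -0.342979, Gamma_stt = -0.836074, Gamma_tss = 0.034784, Gamma_tst = 0.069056, Gamma_ttt = 0.087800
  tau = 0.625000: gamma = (0.135417, -1.125000), gamma' = (-0.166667, -1.000000); Gamma_sss = -0.096320, Gamma_sst = -0.469797, Gamma_stt = -1.028257, Gamma_tss = 0.048921, Gamma_tst = 0.096320, Gamma_ttt = 0.016328
  tau = 0.750000: gamma = (0.125000, -1.250000), gamma' = (0.000000, -1.000000); Gamma_sss = -0.118389, Gamma_sst = -0.571053, Gamma_stt = -1.168386, Gamma_tss = 0.060452, Gamma_tst = 0.118389, Gamma_ttt = -0.050457
  tau = 0.875000: gamma = (0.135417, -1.375000), gamma' = (0.166667, -1.000000); Gamma_sss = -0.134440, Gamma_sst = -0.645494, Gamma_stt = -1.264229, Gamma_tss = 0.068830, Gamma_tst = 0.134440, Gamma_ttt = -0.106959
  tau = 1.000000: gamma = (0.166667, -1.500000), gamma' = (0.333333, -1.000000); Gamma_sss = -0.144680, Gamma_sst = -0.695168, Gamma_stt = -1.324919, Gamma_tss = 0.074104, Gamma_tst = 0.144680, Gamma_ttt = -0.150651
step 0: V^s = -1.2500, V^t = 0.5000
step 1: k1 = (-0.082033, 0.205772), k2 = (-0.107058, 0.164496), k3 = (-0.108137, 0.163360), k4 = (-0.118751, 0.106185); V <- V + (h/6)(k1 + 2k2 + 2k3 + k4): V^s = -1.2763, V^t = 0.5403
step 2: k1 = (-0.118615, 0.106078), k2 = (-0.102619, 0.035065), k3 = (-0.096946, 0.033603), k4 = (-0.045510, -0.044081); V <- V + (h/6)(k1 + 2k2 + 2k3 + k4): V^s = -1.2998, V^t = 0.5486
step 3: k1 = (-0.045701, -0.044029), k2 = (0.033273, -0.118801), k3 = (0.038819, -0.118072), k4 = (0.130177, -0.178922); V <- V + (h/6)(k1 + 2k2 + 2k3 + k4): V^s = -1.2902, V^t = 0.5196
step 4: k1 = (0.129707, -0.178967), k2 = (0.218716, -0.220989), k3 = (0.217859, -0.218942), k4 = (0.291291, -0.240717); V <- V + (h/6)(k1 + 2k2 + 2k3 + k4): V^s = -1.2363, V^t = 0.4654


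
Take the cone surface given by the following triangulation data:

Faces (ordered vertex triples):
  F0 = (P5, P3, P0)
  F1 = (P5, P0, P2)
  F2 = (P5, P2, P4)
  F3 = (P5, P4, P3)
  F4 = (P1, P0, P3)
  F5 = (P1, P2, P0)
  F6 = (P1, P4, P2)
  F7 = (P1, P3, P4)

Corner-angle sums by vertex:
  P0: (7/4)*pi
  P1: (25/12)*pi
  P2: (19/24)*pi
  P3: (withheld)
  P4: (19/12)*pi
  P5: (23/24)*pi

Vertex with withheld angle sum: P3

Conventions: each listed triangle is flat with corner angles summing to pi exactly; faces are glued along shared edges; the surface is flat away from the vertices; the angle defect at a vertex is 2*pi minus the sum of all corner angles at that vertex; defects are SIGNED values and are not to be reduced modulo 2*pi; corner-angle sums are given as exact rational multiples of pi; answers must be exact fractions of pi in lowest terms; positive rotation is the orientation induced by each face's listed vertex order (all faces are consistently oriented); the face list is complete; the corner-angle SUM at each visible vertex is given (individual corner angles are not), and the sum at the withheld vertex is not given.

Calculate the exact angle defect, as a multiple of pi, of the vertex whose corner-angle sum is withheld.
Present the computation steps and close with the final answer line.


V = 6, E = 12, F = 8; chi = V - E + F = 2
Gauss-Bonnet: total defect = 2*pi*chi = 4*pi; visible defects sum to (17/6)*pi

Answer: defect(P3) = (7/6)*pi


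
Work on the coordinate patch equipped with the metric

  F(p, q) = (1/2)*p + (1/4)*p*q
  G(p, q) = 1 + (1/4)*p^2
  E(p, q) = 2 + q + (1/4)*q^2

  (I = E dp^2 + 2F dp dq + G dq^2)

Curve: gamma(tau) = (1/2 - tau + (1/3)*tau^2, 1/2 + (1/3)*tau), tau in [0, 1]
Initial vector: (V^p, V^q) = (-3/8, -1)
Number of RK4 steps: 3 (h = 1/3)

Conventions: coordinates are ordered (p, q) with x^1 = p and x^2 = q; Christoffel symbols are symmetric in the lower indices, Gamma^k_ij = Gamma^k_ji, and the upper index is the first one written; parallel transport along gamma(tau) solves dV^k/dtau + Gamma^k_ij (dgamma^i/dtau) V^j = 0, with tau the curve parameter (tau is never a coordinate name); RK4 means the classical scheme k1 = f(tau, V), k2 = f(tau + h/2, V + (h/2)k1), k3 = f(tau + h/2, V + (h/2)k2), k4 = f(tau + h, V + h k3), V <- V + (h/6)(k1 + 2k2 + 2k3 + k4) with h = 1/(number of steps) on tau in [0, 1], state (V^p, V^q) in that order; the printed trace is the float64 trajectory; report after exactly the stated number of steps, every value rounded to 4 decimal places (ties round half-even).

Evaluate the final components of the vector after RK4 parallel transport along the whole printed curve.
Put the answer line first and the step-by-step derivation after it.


Answer: V^p = -0.4997, V^q = -1.0092

gamma'(tau) = (-1 + (2/3)*tau, 1/3); f(tau, V)^k = -Gamma^k_ij(gamma(tau)) gamma'^i(tau) V^j; h = 1/3; intermediate values shown to 6 dp
curve data and Christoffel symbols at the stage parameters:
  tau = 0.000000: gamma = (0.500000, 0.500000), gamma' = (-1.000000, 0.333333); Gamma_ppp = 0.000000, Gamma_ppq = 0.238095, Gamma_pqq = 0.000000, Gamma_qpp = 0.000000, Gamma_qpq = 0.047619, Gamma_qqq = 0.000000
  tau = 0.166667: gamma = (0.342593, 0.555556), gamma' = (-0.888889, 0.333333); Gamma_ppp = 0.000000, Gamma_ppq = 0.239998, Gamma_pqq = 0.000000, Gamma_qpp = 0.000000, Gamma_qpq = 0.032174, Gamma_qqq = 0.000000
  tau = 0.333333: gamma = (0.203704, 0.611111), gamma' = (-0.777778, 0.333333); Gamma_ppp = 0.000000, Gamma_ppq = 0.240447, Gamma_pqq = 0.000000, Gamma_qpp = 0.000000, Gamma_qpq = 0.018758, Gamma_qqq = 0.000000
  tau = 0.500000: gamma = (0.083333, 0.666667), gamma' = (-0.666667, 0.333333); Gamma_ppp = 0.000000, Gamma_ppq = 0.239850, Gamma_pqq = 0.000000, Gamma_qpp = 0.000000, Gamma_qpq = 0.007495, Gamma_qqq = 0.000000
  tau = 0.666667: gamma = (-0.018519, 0.722222), gamma' = (-0.555556, 0.333333); Gamma_ppp = 0.000000, Gamma_ppq = 0.238565, Gamma_pqq = 0.000000, Gamma_qpp = 0.000000, Gamma_qpq = -0.001623, Gamma_qqq = 0.000000
  tau = 0.833333: gamma = (-0.101852, 0.777778), gamma' = (-0.444444, 0.333333); Gamma_ppp = 0.000000, Gamma_ppq = 0.236882, Gamma_pqq = 0.000000, Gamma_qpp = 0.000000, Gamma_qpq = -0.008686, Gamma_qqq = 0.000000
  tau = 1.000000: gamma = (-0.166667, 0.833333), gamma' = (-0.333333, 0.333333); Gamma_ppp = 0.000000, Gamma_ppq = 0.235023, Gamma_pqq = 0.000000, Gamma_qpp = 0.000000, Gamma_qpq = -0.013825, Gamma_qqq = 0.000000
step 0: V^p = -0.3750, V^q = -1.0000
step 1: k1 = (-0.208333, -0.041667), k2 = (-0.182036, -0.024403), k3 = (-0.181772, -0.024368), k4 = (-0.153621, -0.011985); V <- V + (h/6)(k1 + 2k2 + 2k3 + k4): V^p = -0.4355, V^q = -1.0084
step 2: k1 = (-0.153678, -0.011989), k2 = (-0.124694, -0.003897), k3 = (-0.124865, -0.003902), k4 = (-0.095878, 0.000652); V <- V + (h/6)(k1 + 2k2 + 2k3 + k4): V^p = -0.4771, V^q = -1.0099
step 3: k1 = (-0.095906, 0.000652), k2 = (-0.067375, 0.002470), k3 = (-0.067719, 0.002483), k4 = (-0.039905, 0.002347); V <- V + (h/6)(k1 + 2k2 + 2k3 + k4): V^p = -0.4997, V^q = -1.0092


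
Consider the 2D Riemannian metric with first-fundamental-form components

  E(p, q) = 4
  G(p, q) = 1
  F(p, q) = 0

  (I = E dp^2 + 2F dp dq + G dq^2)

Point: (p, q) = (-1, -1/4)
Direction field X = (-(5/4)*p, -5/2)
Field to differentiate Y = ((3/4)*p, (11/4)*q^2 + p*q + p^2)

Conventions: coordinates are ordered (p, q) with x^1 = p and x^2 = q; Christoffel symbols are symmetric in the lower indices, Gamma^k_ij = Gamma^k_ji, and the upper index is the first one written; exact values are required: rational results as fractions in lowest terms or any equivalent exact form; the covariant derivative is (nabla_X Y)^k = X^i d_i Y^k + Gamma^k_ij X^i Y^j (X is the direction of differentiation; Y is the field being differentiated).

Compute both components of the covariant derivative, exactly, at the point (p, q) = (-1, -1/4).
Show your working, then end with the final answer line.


E = 4, F = 0, G = 1 at the point
E_p = 0, E_q = 0, F_p = 0, F_q = 0, G_p = 0, G_q = 0
EG - F^2 = 4;  g^inv = (1/4) * [[1, 0], [0, 4]]
first-kind symbols [ij,l] = (1/2)(d_i g_jl + d_j g_il - d_l g_ij): [pp,p] = E_p/2 = 0, [pp,q] = F_p - E_q/2 = 0, [pq,p] = E_q/2 = 0, [pq,q] = G_p/2 = 0, [qq,p] = F_q - G_p/2 = 0, [qq,q] = G_q/2 = 0
Gamma^p_ij = (G*[ij,p] - F*[ij,q])/(EG - F^2), Gamma^q_ij = (E*[ij,q] - F*[ij,p])/(EG - F^2)
Gamma_ppp = 0, Gamma_ppq = 0, Gamma_pqq = 0, Gamma_qpp = 0, Gamma_qpq = 0, Gamma_qqq = 0
X = (5/4, -5/2), Y = (-3/4, 91/64) at the point

Answer: (nabla_X Y)^p = 15/16, (nabla_X Y)^q = 25/8


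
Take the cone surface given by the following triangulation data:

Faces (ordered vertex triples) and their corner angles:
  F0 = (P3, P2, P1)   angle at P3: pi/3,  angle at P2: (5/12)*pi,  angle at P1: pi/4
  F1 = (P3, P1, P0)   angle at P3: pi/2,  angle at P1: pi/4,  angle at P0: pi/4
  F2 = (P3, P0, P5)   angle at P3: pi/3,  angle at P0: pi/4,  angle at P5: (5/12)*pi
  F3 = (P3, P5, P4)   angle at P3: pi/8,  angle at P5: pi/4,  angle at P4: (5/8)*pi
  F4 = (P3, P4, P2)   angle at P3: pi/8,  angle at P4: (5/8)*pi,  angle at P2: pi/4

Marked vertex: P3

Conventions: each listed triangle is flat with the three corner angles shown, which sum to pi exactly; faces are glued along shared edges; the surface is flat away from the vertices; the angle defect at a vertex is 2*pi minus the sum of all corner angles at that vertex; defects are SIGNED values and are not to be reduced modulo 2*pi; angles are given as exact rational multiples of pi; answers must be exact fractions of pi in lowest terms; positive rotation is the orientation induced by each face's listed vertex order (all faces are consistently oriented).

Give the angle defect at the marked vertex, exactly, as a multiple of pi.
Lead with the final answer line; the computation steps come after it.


Answer: defect(P3) = (7/12)*pi

Sum of corner angles at P3: (17/12)*pi
defect = 2*pi - (17/12)*pi


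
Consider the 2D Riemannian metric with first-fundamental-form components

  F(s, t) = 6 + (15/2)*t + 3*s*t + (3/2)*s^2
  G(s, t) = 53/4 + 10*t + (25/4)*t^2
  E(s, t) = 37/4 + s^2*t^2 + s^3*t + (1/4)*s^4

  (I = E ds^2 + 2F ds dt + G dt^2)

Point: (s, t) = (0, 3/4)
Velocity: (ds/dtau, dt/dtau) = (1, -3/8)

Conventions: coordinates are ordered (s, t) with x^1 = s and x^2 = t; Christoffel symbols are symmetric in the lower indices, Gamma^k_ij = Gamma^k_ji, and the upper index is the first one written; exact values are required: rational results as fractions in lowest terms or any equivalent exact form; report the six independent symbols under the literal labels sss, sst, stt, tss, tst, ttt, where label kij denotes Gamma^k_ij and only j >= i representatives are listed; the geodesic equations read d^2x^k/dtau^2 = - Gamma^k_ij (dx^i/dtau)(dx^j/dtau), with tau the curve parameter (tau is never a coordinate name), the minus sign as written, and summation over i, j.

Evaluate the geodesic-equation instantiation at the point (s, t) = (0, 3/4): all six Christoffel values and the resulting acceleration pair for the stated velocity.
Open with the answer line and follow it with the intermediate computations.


Answer: Gamma_sss = -6696/22865, Gamma_sst = 0, Gamma_stt = 3552/4573, Gamma_tss = 5328/22865, Gamma_tst = 0, Gamma_ttt = 124/4573; accelerations (d^2s/dtau^2, d^2t/dtau^2) = (8397/45730, -86643/365840)

E = 37/4, F = 93/8, G = 1553/64 at the point
E_s = 0, E_t = 0, F_s = 9/4, F_t = 15/2, G_s = 0, G_t = 155/8
EG - F^2 = 22865/256;  g^inv = (256/22865) * [[1553/64, -93/8], [-93/8, 37/4]]
first-kind symbols [ij,l] = (1/2)(d_i g_jl + d_j g_il - d_l g_ij): [ss,s] = E_s/2 = 0, [ss,t] = F_s - E_t/2 = 9/4, [st,s] = E_t/2 = 0, [st,t] = G_s/2 = 0, [tt,s] = F_t - G_s/2 = 15/2, [tt,t] = G_t/2 = 155/16
Gamma^s_ij = (G*[ij,s] - F*[ij,t])/(EG - F^2), Gamma^t_ij = (E*[ij,t] - F*[ij,s])/(EG - F^2)
Gamma_sss = -6696/22865, Gamma_sst = 0, Gamma_stt = 3552/4573, Gamma_tss = 5328/22865, Gamma_tst = 0, Gamma_ttt = 124/4573
d^2s/dtau^2 = -(Gamma_sss*(1)^2 + 2*Gamma_sst*(1)*(-3/8) + Gamma_stt*(-3/8)^2) = 8397/45730
d^2t/dtau^2 = -(Gamma_tss*(1)^2 + 2*Gamma_tst*(1)*(-3/8) + Gamma_ttt*(-3/8)^2) = -86643/365840


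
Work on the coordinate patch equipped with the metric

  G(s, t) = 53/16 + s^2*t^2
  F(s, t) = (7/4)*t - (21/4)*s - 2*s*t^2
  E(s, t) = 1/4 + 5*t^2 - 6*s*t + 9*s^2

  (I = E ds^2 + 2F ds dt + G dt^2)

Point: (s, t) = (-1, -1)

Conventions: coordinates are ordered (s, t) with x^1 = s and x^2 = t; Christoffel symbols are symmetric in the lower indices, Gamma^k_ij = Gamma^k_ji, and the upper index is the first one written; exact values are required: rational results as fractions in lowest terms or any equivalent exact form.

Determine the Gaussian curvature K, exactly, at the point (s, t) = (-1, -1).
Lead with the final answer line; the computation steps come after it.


Answer: K = -56192/116281

E = 33/4, F = 11/2, G = 69/16, EG - F^2 = 341/64 at the point
E_s = -12, E_t = -4, F_s = -29/4, F_t = -9/4, G_s = -2, G_t = -2
E_tt = 10, F_st = 4, G_ss = 2
Apply the Brioschi formula K = (det M1 - det M2)/(EG - F^2)^2 over the derivative matrices of E, F, G.
M1 = [[-E_tt/2 + F_st - G_ss/2, E_s/2, F_s - E_t/2], [F_t - G_s/2, E, F], [G_t/2, F, G]] = [[-2, -6, -21/4], [-5/4, 33/4, 11/2], [-1, 11/2, 69/16]]; det M1 = -551/32
M2 = [[0, E_t/2, G_s/2], [E_t/2, E, F], [G_s/2, F, G]] = [[0, -2, -1], [-2, 33/4, 11/2], [-1, 11/2, 69/16]]; det M2 = -7/2
det M1 - det M2 = -439/32; K = -439/32 / (341/64)^2 = -56192/116281


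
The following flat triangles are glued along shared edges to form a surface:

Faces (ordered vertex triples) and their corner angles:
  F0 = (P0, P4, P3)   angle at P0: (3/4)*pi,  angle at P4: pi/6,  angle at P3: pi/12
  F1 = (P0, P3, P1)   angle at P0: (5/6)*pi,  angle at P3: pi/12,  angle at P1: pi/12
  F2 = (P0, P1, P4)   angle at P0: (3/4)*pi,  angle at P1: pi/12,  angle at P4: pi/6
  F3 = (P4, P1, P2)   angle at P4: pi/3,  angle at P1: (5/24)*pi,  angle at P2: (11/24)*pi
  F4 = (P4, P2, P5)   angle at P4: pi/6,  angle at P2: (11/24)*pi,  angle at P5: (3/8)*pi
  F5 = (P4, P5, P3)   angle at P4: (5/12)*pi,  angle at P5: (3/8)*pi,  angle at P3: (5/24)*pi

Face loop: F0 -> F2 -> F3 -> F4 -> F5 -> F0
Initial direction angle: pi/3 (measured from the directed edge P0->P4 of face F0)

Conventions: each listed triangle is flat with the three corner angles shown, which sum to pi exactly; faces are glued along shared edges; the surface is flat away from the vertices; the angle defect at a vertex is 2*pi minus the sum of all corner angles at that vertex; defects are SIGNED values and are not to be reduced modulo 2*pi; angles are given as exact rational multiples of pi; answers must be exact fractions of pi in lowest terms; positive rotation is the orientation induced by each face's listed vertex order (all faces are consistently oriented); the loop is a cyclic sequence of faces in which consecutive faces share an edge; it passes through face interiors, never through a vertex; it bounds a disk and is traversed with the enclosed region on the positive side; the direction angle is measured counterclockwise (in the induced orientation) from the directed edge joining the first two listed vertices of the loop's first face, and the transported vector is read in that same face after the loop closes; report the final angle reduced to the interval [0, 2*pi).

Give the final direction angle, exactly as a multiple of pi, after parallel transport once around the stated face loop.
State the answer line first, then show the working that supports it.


Answer: final direction angle = (13/12)*pi

enclosed vertex P4: corner angles sum to (5/4)*pi, defect = 2*pi - (5/4)*pi = (3/4)*pi
final direction = starting direction + enclosed defect total, reduced mod 2*pi (induced orientation)
final angle = pi/3 + (3/4)*pi = (13/12)*pi (mod 2*pi)


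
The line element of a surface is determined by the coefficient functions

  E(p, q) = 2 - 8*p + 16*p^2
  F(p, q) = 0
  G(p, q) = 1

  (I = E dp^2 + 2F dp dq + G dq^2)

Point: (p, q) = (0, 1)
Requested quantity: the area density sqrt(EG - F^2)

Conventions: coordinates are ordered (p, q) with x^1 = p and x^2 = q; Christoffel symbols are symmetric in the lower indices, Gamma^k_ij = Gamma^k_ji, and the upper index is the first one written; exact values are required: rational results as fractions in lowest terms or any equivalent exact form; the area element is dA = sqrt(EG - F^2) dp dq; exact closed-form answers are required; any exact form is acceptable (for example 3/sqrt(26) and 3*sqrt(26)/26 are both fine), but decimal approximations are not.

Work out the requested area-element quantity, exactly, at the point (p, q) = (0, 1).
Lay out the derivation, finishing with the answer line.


E = 2, F = 0, G = 1; EG - F^2 = 2

Answer: sqrt(EG - F^2) = sqrt(2)


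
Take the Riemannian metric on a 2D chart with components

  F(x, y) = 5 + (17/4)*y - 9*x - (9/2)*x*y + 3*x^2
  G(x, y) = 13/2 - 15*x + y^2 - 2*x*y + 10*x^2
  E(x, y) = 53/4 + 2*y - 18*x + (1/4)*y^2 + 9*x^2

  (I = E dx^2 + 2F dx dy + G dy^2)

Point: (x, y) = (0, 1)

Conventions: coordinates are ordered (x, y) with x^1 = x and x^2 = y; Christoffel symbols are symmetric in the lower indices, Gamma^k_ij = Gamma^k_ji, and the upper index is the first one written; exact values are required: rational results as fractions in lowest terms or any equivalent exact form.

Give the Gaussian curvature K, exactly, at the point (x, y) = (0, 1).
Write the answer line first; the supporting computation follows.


Answer: K = 36336/241081

E = 31/2, F = 37/4, G = 15/2, EG - F^2 = 491/16 at the point
E_x = -18, E_y = 5/2, F_x = -27/2, F_y = 17/4, G_x = -17, G_y = 2
E_yy = 1/2, F_xy = -9/2, G_xx = 20
Apply the Brioschi formula K = (det M1 - det M2)/(EG - F^2)^2 over the derivative matrices of E, F, G.
M1 = [[-E_yy/2 + F_xy - G_xx/2, E_x/2, F_x - E_y/2], [F_y - G_x/2, E, F], [G_y/2, F, G]] = [[-59/4, -9, -59/4], [51/4, 31/2, 37/4], [1, 37/4, 15/2]]; det M1 = -37959/32
M2 = [[0, E_y/2, G_x/2], [E_y/2, E, F], [G_x/2, F, G]] = [[0, 5/4, -17/2], [5/4, 31/2, 37/4], [-17/2, 37/4, 15/2]]; det M2 = -42501/32
det M1 - det M2 = 2271/16; K = 2271/16 / (491/16)^2 = 36336/241081


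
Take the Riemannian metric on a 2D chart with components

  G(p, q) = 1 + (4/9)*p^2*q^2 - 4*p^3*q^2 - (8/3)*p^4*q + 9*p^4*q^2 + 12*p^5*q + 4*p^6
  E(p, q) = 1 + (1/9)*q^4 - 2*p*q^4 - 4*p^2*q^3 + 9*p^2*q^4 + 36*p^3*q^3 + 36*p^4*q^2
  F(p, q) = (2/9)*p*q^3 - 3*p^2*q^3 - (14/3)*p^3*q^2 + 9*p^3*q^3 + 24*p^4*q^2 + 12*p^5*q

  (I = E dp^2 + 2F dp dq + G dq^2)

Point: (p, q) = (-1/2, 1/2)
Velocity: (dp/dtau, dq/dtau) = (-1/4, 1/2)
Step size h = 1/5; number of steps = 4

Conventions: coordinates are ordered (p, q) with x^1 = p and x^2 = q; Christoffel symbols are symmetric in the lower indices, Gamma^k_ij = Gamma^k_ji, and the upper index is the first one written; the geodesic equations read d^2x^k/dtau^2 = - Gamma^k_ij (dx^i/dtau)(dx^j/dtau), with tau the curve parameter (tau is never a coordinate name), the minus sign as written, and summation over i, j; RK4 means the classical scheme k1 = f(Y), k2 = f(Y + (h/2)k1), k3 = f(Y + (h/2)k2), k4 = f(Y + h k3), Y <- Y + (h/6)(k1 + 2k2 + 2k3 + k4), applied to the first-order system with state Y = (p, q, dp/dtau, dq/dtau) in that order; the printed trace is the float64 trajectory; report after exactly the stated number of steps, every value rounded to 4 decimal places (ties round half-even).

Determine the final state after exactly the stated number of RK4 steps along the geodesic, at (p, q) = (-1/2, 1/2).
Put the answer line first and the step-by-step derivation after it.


Answer: p = -0.7223, q = 0.8741, dp/dtau = -0.3073, dq/dtau = 0.4315

f(Y) = (dp/dtau, dq/dtau, -Gamma^p_ij Y'^i Y'^j, -Gamma^q_ij Y'^i Y'^j) with the Gammas evaluated at the stage position; h = 0.200000; intermediate values shown to 6 dp
step 0: p = -0.5000, q = 0.5000, dp/dtau = -0.2500, dq/dtau = 0.5000
step 1:
  k1: at (p, q) = (-0.500000, 0.500000), (dp/dtau, dq/dtau) = (-0.250000, 0.500000); Gamma_ppp = -0.560831, Gamma_ppq = -0.083086, Gamma_pqq = 0.270030, Gamma_qpp = -0.560831, Gamma_qpq = -0.083086, Gamma_qqq = 0.270030; k1 = (-0.250000, 0.500000, -0.053227, -0.053227)
  k2: at (p, q) = (-0.525000, 0.550000), (dp/dtau, dq/dtau) = (-0.255323, 0.494677); Gamma_ppp = -0.686186, Gamma_ppq = -0.119507, Gamma_pqq = 0.315760, Gamma_qpp = -0.739016, Gamma_qpq = -0.128708, Gamma_qqq = 0.340070; k2 = (-0.255323, 0.494677, -0.062724, -0.067553)
  k3: at (p, q) = (-0.525532, 0.549468), (dp/dtau, dq/dtau) = (-0.256272, 0.493245); Gamma_ppp = -0.689564, Gamma_ppq = -0.119027, Gamma_pqq = 0.317625, Gamma_qpp = -0.738293, Gamma_qpq = -0.127438, Gamma_qqq = 0.340070; k3 = (-0.256272, 0.493245, -0.062079, -0.066466)
  k4: at (p, q) = (-0.551254, 0.598649), (dp/dtau, dq/dtau) = (-0.262416, 0.486707); Gamma_ppp = -0.823253, Gamma_ppq = -0.158620, Gamma_pqq = 0.365019, Gamma_qpp = -0.934695, Gamma_qpq = -0.180092, Gamma_qqq = 0.414430; k4 = (-0.262416, 0.486707, -0.070294, -0.079809)
  Y <- Y + (h/6)(k1 + 2k2 + 2k3 + k4): p = -0.5512, q = 0.5988, dp/dtau = -0.2624, dq/dtau = 0.4866
step 2:
  k1: at (p, q) = (-0.551187, 0.598752), (dp/dtau, dq/dtau) = (-0.262438, 0.486631); Gamma_ppp = -0.822724, Gamma_ppq = -0.158702, Gamma_pqq = 0.364730, Gamma_qpp = -0.934919, Gamma_qpq = -0.180345, Gamma_qqq = 0.414468; k1 = (-0.262438, 0.486631, -0.070244, -0.079823)
  k2: at (p, q) = (-0.577431, 0.647415), (dp/dtau, dq/dtau) = (-0.269462, 0.478649); Gamma_ppp = -0.958558, Gamma_ppq = -0.200130, Gamma_pqq = 0.411269, Gamma_qpp = -1.142431, Gamma_qpq = -0.238519, Gamma_qqq = 0.490159; k2 = (-0.269462, 0.478649, -0.076247, -0.090873)
  k3: at (p, q) = (-0.578133, 0.646617), (dp/dtau, dq/dtau) = (-0.270062, 0.477544); Gamma_ppp = -0.964543, Gamma_ppq = -0.199567, Gamma_pqq = 0.414316, Gamma_qpp = -1.140686, Gamma_qpq = -0.236011, Gamma_qqq = 0.489978; k3 = (-0.270062, 0.477544, -0.075611, -0.089419)
  k4: at (p, q) = (-0.605199, 0.694260), (dp/dtau, dq/dtau) = (-0.277560, 0.468747); Gamma_ppp = -1.101390, Gamma_ppq = -0.240811, Gamma_pqq = 0.460117, Gamma_qpp = -1.348025, Gamma_qpq = -0.294736, Gamma_qqq = 0.563151; k4 = (-0.277560, 0.468747, -0.078910, -0.096580)
  Y <- Y + (h/6)(k1 + 2k2 + 2k3 + k4): p = -0.6052, q = 0.6943, dp/dtau = -0.2775, dq/dtau = 0.4687
step 3:
  k1: at (p, q) = (-0.605155, 0.694344), (dp/dtau, dq/dtau) = (-0.277533, 0.468731); Gamma_ppp = -1.100927, Gamma_ppq = -0.240869, Gamma_pqq = 0.459880, Gamma_qpp = -1.348281, Gamma_qpq = -0.294987, Gamma_qqq = 0.563204; k1 = (-0.277533, 0.468731, -0.078910, -0.096639)
  k2: at (p, q) = (-0.632908, 0.741217), (dp/dtau, dq/dtau) = (-0.285424, 0.459067); Gamma_ppp = -1.232568, Gamma_ppq = -0.280318, Gamma_pqq = 0.502672, Gamma_qpp = -1.546189, Gamma_qpq = -0.351643, Gamma_qqq = 0.630575; k2 = (-0.285424, 0.459067, -0.078980, -0.099077)
  k3: at (p, q) = (-0.633697, 0.740251), (dp/dtau, dq/dtau) = (-0.285431, 0.458824); Gamma_ppp = -1.240451, Gamma_ppq = -0.279711, Gamma_pqq = 0.506481, Gamma_qpp = -1.542999, Gamma_qpq = -0.347933, Gamma_qqq = 0.630012; k3 = (-0.285431, 0.458824, -0.078826, -0.098052)
  k4: at (p, q) = (-0.662241, 0.786108), (dp/dtau, dq/dtau) = (-0.293299, 0.449121); Gamma_ppp = -1.364622, Gamma_ppq = -0.315668, Gamma_pqq = 0.545817, Gamma_qpp = -1.720667, Gamma_qpq = -0.398029, Gamma_qqq = 0.688226; k4 = (-0.293299, 0.449121, -0.075870, -0.095665)
  Y <- Y + (h/6)(k1 + 2k2 + 2k3 + k4): p = -0.6622, q = 0.7861, dp/dtau = -0.2932, dq/dtau = 0.4492
step 4:
  k1: at (p, q) = (-0.662240, 0.786132), (dp/dtau, dq/dtau) = (-0.293213, 0.449179); Gamma_ppp = -1.364560, Gamma_ppq = -0.315684, Gamma_pqq = 0.545782, Gamma_qpp = -1.720754, Gamma_qpq = -0.398088, Gamma_qqq = 0.688249; k1 = (-0.293213, 0.449179, -0.075956, -0.095783)
  k2: at (p, q) = (-0.691561, 0.831049), (dp/dtau, dq/dtau) = (-0.300809, 0.439601); Gamma_ppp = -1.477690, Gamma_ppq = -0.346954, Gamma_pqq = 0.580638, Gamma_qpp = -1.871609, Gamma_qpq = -0.439444, Gamma_qqq = 0.735423; k2 = (-0.300809, 0.439601, -0.070257, -0.088986)
  k3: at (p, q) = (-0.692321, 0.830092), (dp/dtau, dq/dtau) = (-0.300239, 0.440281); Gamma_ppp = -1.485537, Gamma_ppq = -0.346284, Gamma_pqq = 0.584317, Gamma_qpp = -1.867286, Gamma_qpq = -0.435271, Gamma_qqq = 0.734473; k3 = (-0.300239, 0.440281, -0.070907, -0.089128)
  k4: at (p, q) = (-0.722288, 0.874188), (dp/dtau, dq/dtau) = (-0.307394, 0.431354); Gamma_ppp = -1.584346, Gamma_ppq = -0.372099, Gamma_pqq = 0.613614, Gamma_qpp = -1.986862, Gamma_qpq = -0.466634, Gamma_qqq = 0.769507; k4 = (-0.307394, 0.431354, -0.063143, -0.079185)
  Y <- Y + (h/6)(k1 + 2k2 + 2k3 + k4): p = -0.7223, q = 0.8741, dp/dtau = -0.3073, dq/dtau = 0.4315
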